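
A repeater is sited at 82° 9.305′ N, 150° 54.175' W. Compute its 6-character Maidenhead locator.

BR42nd

Shift to the Maidenhead origin (180°W, 90°S): lon 29.0971, lat 172.1551.
Field: 29.0971/20 → 1 → B, 172.1551/10 → 17 → R; chars BR.
Square: 9.0971/2 → 4, 2.1551/1 → 2; chars 42.
Subsquare: 1.0971/0.0833333 → 13 → n, 0.1551/0.0416667 → 3 → d; chars nd.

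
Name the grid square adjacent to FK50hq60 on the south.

Latitude extended square 0; −1 → -1, wraps to 9, carry into subsquare.
Latitude subsquare q = 16; −1 → 15 = p.
The longitude characters are unchanged.

FK50hp69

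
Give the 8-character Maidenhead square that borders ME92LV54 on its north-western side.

ME92lv45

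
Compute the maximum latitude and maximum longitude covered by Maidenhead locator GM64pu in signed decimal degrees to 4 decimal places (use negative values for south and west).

Field G=6, M=12: +6·20° lon, +12·10° lat → SW at lon -60°, lat 30°.
Square 6, 4: +6·2° lon, +4·1° lat → SW at lon -48°, lat 34°.
Subsquare p=15, u=20: +15·0.0833333° lon, +20·0.0416667° lat → SW at lon -46.75°, lat 34.8333°.
Cell spans 0.0833333° lon × 0.0416667° lat. NE corner is SW corner plus one full cell.
latitude 34.8750, longitude -46.6667.

34.8750, -46.6667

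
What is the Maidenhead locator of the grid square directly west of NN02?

Longitude square 0; −1 → -1, wraps to 9, carry into field.
Longitude field N = 13; −1 → 12 = M.
The latitude characters are unchanged.

MN92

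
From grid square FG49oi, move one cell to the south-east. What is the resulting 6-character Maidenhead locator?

FG49ph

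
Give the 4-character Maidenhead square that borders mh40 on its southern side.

Latitude square 0; −1 → -1, wraps to 9, carry into field.
Latitude field H = 7; −1 → 6 = G.
The longitude characters are unchanged.

MG49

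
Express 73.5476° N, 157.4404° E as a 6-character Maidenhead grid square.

Shift to the Maidenhead origin (180°W, 90°S): lon 337.4404, lat 163.5476.
Field: 337.4404/20 → 16 → Q, 163.5476/10 → 16 → Q; chars QQ.
Square: 17.4404/2 → 8, 3.5476/1 → 3; chars 83.
Subsquare: 1.4404/0.0833333 → 17 → r, 0.5476/0.0416667 → 13 → n; chars rn.

QQ83rn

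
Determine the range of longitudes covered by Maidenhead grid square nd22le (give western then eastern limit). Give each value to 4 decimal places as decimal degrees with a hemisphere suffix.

84.9167° E, 85.0000° E

Field N=13, D=3: +13·20° lon, +3·10° lat → SW at lon 80°, lat -60°.
Square 2, 2: +2·2° lon, +2·1° lat → SW at lon 84°, lat -58°.
Subsquare l=11, e=4: +11·0.0833333° lon, +4·0.0416667° lat → SW at lon 84.9167°, lat -57.8333°.
Cell spans 0.0833333° lon × 0.0416667° lat.
west 84.9167° E, east 85.0000° E.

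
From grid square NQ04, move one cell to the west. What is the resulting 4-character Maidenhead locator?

Longitude square 0; −1 → -1, wraps to 9, carry into field.
Longitude field N = 13; −1 → 12 = M.
The latitude characters are unchanged.

MQ94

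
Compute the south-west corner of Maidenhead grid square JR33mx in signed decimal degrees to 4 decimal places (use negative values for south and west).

83.9583, 7.0000

Field J=9, R=17: +9·20° lon, +17·10° lat → SW at lon 0°, lat 80°.
Square 3, 3: +3·2° lon, +3·1° lat → SW at lon 6°, lat 83°.
Subsquare m=12, x=23: +12·0.0833333° lon, +23·0.0416667° lat → SW at lon 7°, lat 83.9583°.
latitude 83.9583, longitude 7.0000.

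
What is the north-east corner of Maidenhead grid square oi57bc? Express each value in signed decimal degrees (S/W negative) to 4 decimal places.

-2.8750, 110.1667

Field O=14, I=8: +14·20° lon, +8·10° lat → SW at lon 100°, lat -10°.
Square 5, 7: +5·2° lon, +7·1° lat → SW at lon 110°, lat -3°.
Subsquare b=1, c=2: +1·0.0833333° lon, +2·0.0416667° lat → SW at lon 110.083°, lat -2.91667°.
Cell spans 0.0833333° lon × 0.0416667° lat. NE corner is SW corner plus one full cell.
latitude -2.8750, longitude 110.1667.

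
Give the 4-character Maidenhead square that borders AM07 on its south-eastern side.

Longitude square 0; +1 → 1.
Latitude square 7; −1 → 6.

AM16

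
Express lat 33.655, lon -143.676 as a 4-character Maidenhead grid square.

BM83

Offset from 180°W / 90°S: lon 36.32°, lat 123.66°.
Field: lon ⌊36.32/20⌋ = 1 → B; lat ⌊123.66/10⌋ = 12 → M.
Square: lon ⌊16.32/2⌋ = 8; lat ⌊3.66/1⌋ = 3.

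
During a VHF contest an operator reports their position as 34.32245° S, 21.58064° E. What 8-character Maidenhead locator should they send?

KF05sq92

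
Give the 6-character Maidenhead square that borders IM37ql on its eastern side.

IM37rl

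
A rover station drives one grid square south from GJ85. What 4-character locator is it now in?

Latitude square 5; −1 → 4.
The longitude characters are unchanged.

GJ84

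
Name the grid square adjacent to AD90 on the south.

AC99

Latitude square 0; −1 → -1, wraps to 9, carry into field.
Latitude field D = 3; −1 → 2 = C.
The longitude characters are unchanged.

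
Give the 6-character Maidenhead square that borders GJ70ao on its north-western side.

GJ60xp

Longitude subsquare a = 0; −1 → -1, wraps to 23 = x, carry into square.
Longitude square 7; −1 → 6.
Latitude subsquare o = 14; +1 → 15 = p.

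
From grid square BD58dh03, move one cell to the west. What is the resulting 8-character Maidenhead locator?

BD58ch93

Longitude extended square 0; −1 → -1, wraps to 9, carry into subsquare.
Longitude subsquare d = 3; −1 → 2 = c.
The latitude characters are unchanged.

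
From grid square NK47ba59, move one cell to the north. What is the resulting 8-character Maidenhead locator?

Latitude extended square 9; +1 → 10, wraps to 0, carry into subsquare.
Latitude subsquare a = 0; +1 → 1 = b.
The longitude characters are unchanged.

NK47bb50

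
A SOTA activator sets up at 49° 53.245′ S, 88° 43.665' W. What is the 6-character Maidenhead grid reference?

Shift to the Maidenhead origin (180°W, 90°S): lon 91.2722, lat 40.1126.
Field (20°×10°, letters A–R): 91.2722/20 → 4 → E, 40.1126/10 → 4 → E; chars EE.
Square (2°×1°, digits 0–9): 11.2722/2 → 5, 0.1126/1 → 0; chars 50.
Subsquare (5′×2.5′, letters a–x): 1.2722/0.0833333 → 15 → p, 0.1126/0.0416667 → 2 → c; chars pc.

EE50pc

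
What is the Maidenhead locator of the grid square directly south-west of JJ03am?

Longitude subsquare a = 0; −1 → -1, wraps to 23 = x, carry into square.
Longitude square 0; −1 → -1, wraps to 9, carry into field.
Longitude field J = 9; −1 → 8 = I.
Latitude subsquare m = 12; −1 → 11 = l.

IJ93xl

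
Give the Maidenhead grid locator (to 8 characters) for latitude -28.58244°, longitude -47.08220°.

GG61lk00

Add 180° to longitude and 90° to latitude: 132.91780, 61.41756.
Field: lon ⌊132.91780/20⌋ = 6 → G; lat ⌊61.41756/10⌋ = 6 → G.
Square: lon ⌊12.91780/2⌋ = 6; lat ⌊1.41756/1⌋ = 1.
Subsquare: lon ⌊0.91780/0.0833333⌋ = 11 → l; lat ⌊0.41756/0.0416667⌋ = 10 → k.
Extended square: lon ⌊0.00113/0.00833333⌋ = 0; lat ⌊0.00089/0.00416667⌋ = 0.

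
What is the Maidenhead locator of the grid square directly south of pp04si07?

Latitude extended square 7; −1 → 6.
The longitude characters are unchanged.

PP04si06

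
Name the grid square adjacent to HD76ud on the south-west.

Longitude subsquare u = 20; −1 → 19 = t.
Latitude subsquare d = 3; −1 → 2 = c.

HD76tc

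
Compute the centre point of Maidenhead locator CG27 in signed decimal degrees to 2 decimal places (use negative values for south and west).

-22.50, -135.00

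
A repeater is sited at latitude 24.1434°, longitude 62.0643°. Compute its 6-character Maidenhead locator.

Add 180° to longitude and 90° to latitude: 242.0643, 114.1434.
Field: lon ⌊242.0643/20⌋ = 12 → M; lat ⌊114.1434/10⌋ = 11 → L.
Square: lon ⌊2.0643/2⌋ = 1; lat ⌊4.1434/1⌋ = 4.
Subsquare: lon ⌊0.0643/0.0833333⌋ = 0 → a; lat ⌊0.1434/0.0416667⌋ = 3 → d.

ML14ad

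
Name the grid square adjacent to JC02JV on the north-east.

JC02kw

Longitude subsquare j = 9; +1 → 10 = k.
Latitude subsquare v = 21; +1 → 22 = w.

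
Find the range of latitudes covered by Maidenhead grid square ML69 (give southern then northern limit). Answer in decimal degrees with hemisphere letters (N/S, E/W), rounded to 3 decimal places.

29.000° N, 30.000° N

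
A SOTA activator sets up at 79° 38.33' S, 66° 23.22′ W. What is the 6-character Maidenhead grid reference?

FB60ti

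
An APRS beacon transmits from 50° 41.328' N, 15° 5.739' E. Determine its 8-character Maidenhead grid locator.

Add 180° to longitude and 90° to latitude: 195.09565, 140.68880.
Field (20°×10°, letters A–R): lon ⌊195.09565/20⌋ = 9 → J; lat ⌊140.68880/10⌋ = 14 → O.
Square (2°×1°, digits 0–9): lon ⌊15.09565/2⌋ = 7; lat ⌊0.68880/1⌋ = 0.
Subsquare (5′×2.5′, letters a–x): lon ⌊1.09565/0.0833333⌋ = 13 → n; lat ⌊0.68880/0.0416667⌋ = 16 → q.
Extended square (30″×15″, digits 0–9): lon ⌊0.01232/0.00833333⌋ = 1; lat ⌊0.02213/0.00416667⌋ = 5.

JO70nq15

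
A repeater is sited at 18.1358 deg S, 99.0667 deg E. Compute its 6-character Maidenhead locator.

NH91mu

Shift to the Maidenhead origin (180°W, 90°S): lon 279.0667, lat 71.8642.
Field: 279.0667/20 → 13 → N, 71.8642/10 → 7 → H; chars NH.
Square: 19.0667/2 → 9, 1.8642/1 → 1; chars 91.
Subsquare: 1.0667/0.0833333 → 12 → m, 0.8642/0.0416667 → 20 → u; chars mu.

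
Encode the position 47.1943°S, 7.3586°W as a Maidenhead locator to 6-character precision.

IE62ht

Shift to the Maidenhead origin (180°W, 90°S): lon 172.6414, lat 42.8057.
Field: 172.6414/20 → 8 → I, 42.8057/10 → 4 → E; chars IE.
Square: 12.6414/2 → 6, 2.8057/1 → 2; chars 62.
Subsquare: 0.6414/0.0833333 → 7 → h, 0.8057/0.0416667 → 19 → t; chars ht.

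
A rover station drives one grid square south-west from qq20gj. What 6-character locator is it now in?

QQ20fi

Longitude subsquare g = 6; −1 → 5 = f.
Latitude subsquare j = 9; −1 → 8 = i.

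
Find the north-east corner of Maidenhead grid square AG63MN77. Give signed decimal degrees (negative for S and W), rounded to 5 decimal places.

Field A=0, G=6: +0·20° lon, +6·10° lat → SW at lon -180°, lat -30°.
Square 6, 3: +6·2° lon, +3·1° lat → SW at lon -168°, lat -27°.
Subsquare m=12, n=13: +12·0.0833333° lon, +13·0.0416667° lat → SW at lon -167°, lat -26.4583°.
Extended square 7, 7: +7·0.00833333° lon, +7·0.00416667° lat → SW at lon -166.942°, lat -26.4292°.
Cell spans 0.00833333° lon × 0.00416667° lat. NE corner is SW corner plus one full cell.
latitude -26.42500, longitude -166.93333.

-26.42500, -166.93333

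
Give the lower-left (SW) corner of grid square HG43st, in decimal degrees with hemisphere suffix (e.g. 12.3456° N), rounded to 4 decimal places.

26.2083° S, 30.5000° W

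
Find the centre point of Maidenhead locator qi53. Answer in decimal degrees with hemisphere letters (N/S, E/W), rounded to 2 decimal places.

Field Q=16, I=8: +16·20° lon, +8·10° lat → SW at lon 140°, lat -10°.
Square 5, 3: +5·2° lon, +3·1° lat → SW at lon 150°, lat -7°.
Cell spans 2° lon × 1° lat. Centre is SW corner plus half of each.
latitude 6.50° S, longitude 151.00° E.

6.50° S, 151.00° E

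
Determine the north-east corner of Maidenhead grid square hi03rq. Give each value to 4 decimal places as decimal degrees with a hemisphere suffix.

6.2917° S, 38.5000° W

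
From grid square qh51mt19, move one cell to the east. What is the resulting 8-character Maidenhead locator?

QH51mt29

Longitude extended square 1; +1 → 2.
The latitude characters are unchanged.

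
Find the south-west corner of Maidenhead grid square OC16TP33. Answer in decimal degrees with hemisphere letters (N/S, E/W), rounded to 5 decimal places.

63.36250° S, 103.60833° E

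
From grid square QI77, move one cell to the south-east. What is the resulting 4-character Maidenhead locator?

QI86

Longitude square 7; +1 → 8.
Latitude square 7; −1 → 6.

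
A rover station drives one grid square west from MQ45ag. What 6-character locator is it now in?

Longitude subsquare a = 0; −1 → -1, wraps to 23 = x, carry into square.
Longitude square 4; −1 → 3.
The latitude characters are unchanged.

MQ35xg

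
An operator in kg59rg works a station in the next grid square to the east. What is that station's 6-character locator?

KG59sg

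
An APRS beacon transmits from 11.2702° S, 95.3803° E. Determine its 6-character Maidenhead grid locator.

NH78qr

Add 180° to longitude and 90° to latitude: 275.3803, 78.7298.
Field: 275.3803/20 → 13 → N, 78.7298/10 → 7 → H; chars NH.
Square: 15.3803/2 → 7, 8.7298/1 → 8; chars 78.
Subsquare: 1.3803/0.0833333 → 16 → q, 0.7298/0.0416667 → 17 → r; chars qr.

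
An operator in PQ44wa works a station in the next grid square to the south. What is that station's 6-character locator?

PQ43wx

Latitude subsquare a = 0; −1 → -1, wraps to 23 = x, carry into square.
Latitude square 4; −1 → 3.
The longitude characters are unchanged.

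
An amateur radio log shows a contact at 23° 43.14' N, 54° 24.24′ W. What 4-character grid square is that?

Shift to the Maidenhead origin (180°W, 90°S): lon 125.60, lat 113.72.
Field (20°×10°, letters A–R): lon ⌊125.60/20⌋ = 6 → G; lat ⌊113.72/10⌋ = 11 → L.
Square (2°×1°, digits 0–9): lon ⌊5.60/2⌋ = 2; lat ⌊3.72/1⌋ = 3.

GL23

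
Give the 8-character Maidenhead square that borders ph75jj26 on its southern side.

PH75jj25

Latitude extended square 6; −1 → 5.
The longitude characters are unchanged.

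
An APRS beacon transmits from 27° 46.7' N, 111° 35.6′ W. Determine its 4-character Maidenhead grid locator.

DL47

Shift to the Maidenhead origin (180°W, 90°S): lon 68.41, lat 117.78.
Field: 68.41/20 → 3 → D, 117.78/10 → 11 → L; chars DL.
Square: 8.41/2 → 4, 7.78/1 → 7; chars 47.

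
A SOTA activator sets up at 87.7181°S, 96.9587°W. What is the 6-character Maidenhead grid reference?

EA12mg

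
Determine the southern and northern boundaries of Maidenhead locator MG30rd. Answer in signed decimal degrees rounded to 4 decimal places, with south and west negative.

Field M=12, G=6: +12·20° lon, +6·10° lat → SW at lon 60°, lat -30°.
Square 3, 0: +3·2° lon, +0·1° lat → SW at lon 66°, lat -30°.
Subsquare r=17, d=3: +17·0.0833333° lon, +3·0.0416667° lat → SW at lon 67.4167°, lat -29.875°.
Cell spans 0.0833333° lon × 0.0416667° lat.
south -29.8750, north -29.8333.

-29.8750, -29.8333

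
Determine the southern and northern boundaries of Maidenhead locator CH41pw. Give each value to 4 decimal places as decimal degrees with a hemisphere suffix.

18.0833° S, 18.0417° S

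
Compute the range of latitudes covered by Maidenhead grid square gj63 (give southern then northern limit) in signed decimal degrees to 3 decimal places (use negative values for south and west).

3.000, 4.000

Field G=6, J=9: +6·20° lon, +9·10° lat → SW at lon -60°, lat 0°.
Square 6, 3: +6·2° lon, +3·1° lat → SW at lon -48°, lat 3°.
Cell spans 2° lon × 1° lat.
south 3.000, north 4.000.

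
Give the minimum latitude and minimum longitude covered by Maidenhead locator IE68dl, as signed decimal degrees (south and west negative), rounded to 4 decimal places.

-41.5417, -7.7500

Field I=8, E=4: +8·20° lon, +4·10° lat → SW at lon -20°, lat -50°.
Square 6, 8: +6·2° lon, +8·1° lat → SW at lon -8°, lat -42°.
Subsquare d=3, l=11: +3·0.0833333° lon, +11·0.0416667° lat → SW at lon -7.75°, lat -41.5417°.
latitude -41.5417, longitude -7.7500.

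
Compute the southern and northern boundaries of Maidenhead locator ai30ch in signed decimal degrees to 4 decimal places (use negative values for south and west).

Field A=0, I=8: +0·20° lon, +8·10° lat → SW at lon -180°, lat -10°.
Square 3, 0: +3·2° lon, +0·1° lat → SW at lon -174°, lat -10°.
Subsquare c=2, h=7: +2·0.0833333° lon, +7·0.0416667° lat → SW at lon -173.833°, lat -9.70833°.
Cell spans 0.0833333° lon × 0.0416667° lat.
south -9.7083, north -9.6667.

-9.7083, -9.6667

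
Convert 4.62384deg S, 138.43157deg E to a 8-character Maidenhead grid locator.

PI95fj10

Add 180° to longitude and 90° to latitude: 318.43157, 85.37616.
Field (20°×10°, letters A–R): 318.43157/20 → 15 → P, 85.37616/10 → 8 → I; chars PI.
Square (2°×1°, digits 0–9): 18.43157/2 → 9, 5.37616/1 → 5; chars 95.
Subsquare (5′×2.5′, letters a–x): 0.43157/0.0833333 → 5 → f, 0.37616/0.0416667 → 9 → j; chars fj.
Extended square (30″×15″, digits 0–9): 0.01490/0.00833333 → 1, 0.00116/0.00416667 → 0; chars 10.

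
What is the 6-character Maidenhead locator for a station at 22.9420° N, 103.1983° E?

OL12ow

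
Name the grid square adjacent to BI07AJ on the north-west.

AI97xk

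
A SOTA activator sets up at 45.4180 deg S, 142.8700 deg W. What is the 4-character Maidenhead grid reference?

BE84

Offset from 180°W / 90°S: lon 37.13°, lat 44.58°.
Field (20°×10°, letters A–R): lon ⌊37.13/20⌋ = 1 → B; lat ⌊44.58/10⌋ = 4 → E.
Square (2°×1°, digits 0–9): lon ⌊17.13/2⌋ = 8; lat ⌊4.58/1⌋ = 4.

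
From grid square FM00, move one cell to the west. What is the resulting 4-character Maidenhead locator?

EM90

Longitude square 0; −1 → -1, wraps to 9, carry into field.
Longitude field F = 5; −1 → 4 = E.
The latitude characters are unchanged.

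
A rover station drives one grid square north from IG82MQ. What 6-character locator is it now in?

Latitude subsquare q = 16; +1 → 17 = r.
The longitude characters are unchanged.

IG82mr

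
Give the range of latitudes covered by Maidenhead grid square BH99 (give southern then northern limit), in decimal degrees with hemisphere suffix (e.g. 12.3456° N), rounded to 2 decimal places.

11.00° S, 10.00° S

Field B=1, H=7: +1·20° lon, +7·10° lat → SW at lon -160°, lat -20°.
Square 9, 9: +9·2° lon, +9·1° lat → SW at lon -142°, lat -11°.
Cell spans 2° lon × 1° lat.
south 11.00° S, north 10.00° S.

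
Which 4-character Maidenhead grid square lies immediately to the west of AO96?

Longitude square 9; −1 → 8.
The latitude characters are unchanged.

AO86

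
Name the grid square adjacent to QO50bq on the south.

QO50bp

Latitude subsquare q = 16; −1 → 15 = p.
The longitude characters are unchanged.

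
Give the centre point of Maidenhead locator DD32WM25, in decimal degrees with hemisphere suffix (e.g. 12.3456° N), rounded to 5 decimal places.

Field D=3, D=3: +3·20° lon, +3·10° lat → SW at lon -120°, lat -60°.
Square 3, 2: +3·2° lon, +2·1° lat → SW at lon -114°, lat -58°.
Subsquare w=22, m=12: +22·0.0833333° lon, +12·0.0416667° lat → SW at lon -112.167°, lat -57.5°.
Extended square 2, 5: +2·0.00833333° lon, +5·0.00416667° lat → SW at lon -112.15°, lat -57.4792°.
Cell spans 0.00833333° lon × 0.00416667° lat. Centre is SW corner plus half of each.
latitude 57.47708° S, longitude 112.14583° W.

57.47708° S, 112.14583° W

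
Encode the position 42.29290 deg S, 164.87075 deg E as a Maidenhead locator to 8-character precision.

Shift to the Maidenhead origin (180°W, 90°S): lon 344.87075, lat 47.70710.
Field (20°×10°, letters A–R): 344.87075/20 → 17 → R, 47.70710/10 → 4 → E; chars RE.
Square (2°×1°, digits 0–9): 4.87075/2 → 2, 7.70710/1 → 7; chars 27.
Subsquare (5′×2.5′, letters a–x): 0.87075/0.0833333 → 10 → k, 0.70710/0.0416667 → 16 → q; chars kq.
Extended square (30″×15″, digits 0–9): 0.03742/0.00833333 → 4, 0.04043/0.00416667 → 9; chars 49.

RE27kq49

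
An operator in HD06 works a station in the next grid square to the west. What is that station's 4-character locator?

Longitude square 0; −1 → -1, wraps to 9, carry into field.
Longitude field H = 7; −1 → 6 = G.
The latitude characters are unchanged.

GD96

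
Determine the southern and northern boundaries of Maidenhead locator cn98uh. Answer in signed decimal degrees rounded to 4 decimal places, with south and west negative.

Field C=2, N=13: +2·20° lon, +13·10° lat → SW at lon -140°, lat 40°.
Square 9, 8: +9·2° lon, +8·1° lat → SW at lon -122°, lat 48°.
Subsquare u=20, h=7: +20·0.0833333° lon, +7·0.0416667° lat → SW at lon -120.333°, lat 48.2917°.
Cell spans 0.0833333° lon × 0.0416667° lat.
south 48.2917, north 48.3333.

48.2917, 48.3333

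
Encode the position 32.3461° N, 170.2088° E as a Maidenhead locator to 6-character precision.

RM52ci

Add 180° to longitude and 90° to latitude: 350.2088, 122.3461.
Field: 350.2088/20 → 17 → R, 122.3461/10 → 12 → M; chars RM.
Square: 10.2088/2 → 5, 2.3461/1 → 2; chars 52.
Subsquare: 0.2088/0.0833333 → 2 → c, 0.3461/0.0416667 → 8 → i; chars ci.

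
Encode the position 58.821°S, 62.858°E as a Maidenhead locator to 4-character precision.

Shift to the Maidenhead origin (180°W, 90°S): lon 242.86, lat 31.18.
Field (20°×10°, letters A–R): lon ⌊242.86/20⌋ = 12 → M; lat ⌊31.18/10⌋ = 3 → D.
Square (2°×1°, digits 0–9): lon ⌊2.86/2⌋ = 1; lat ⌊1.18/1⌋ = 1.

MD11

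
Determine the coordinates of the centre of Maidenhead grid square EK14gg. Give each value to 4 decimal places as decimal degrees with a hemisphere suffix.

Field E=4, K=10: +4·20° lon, +10·10° lat → SW at lon -100°, lat 10°.
Square 1, 4: +1·2° lon, +4·1° lat → SW at lon -98°, lat 14°.
Subsquare g=6, g=6: +6·0.0833333° lon, +6·0.0416667° lat → SW at lon -97.5°, lat 14.25°.
Cell spans 0.0833333° lon × 0.0416667° lat. Centre is SW corner plus half of each.
latitude 14.2708° N, longitude 97.4583° W.

14.2708° N, 97.4583° W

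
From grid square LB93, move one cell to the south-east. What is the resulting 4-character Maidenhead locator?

MB02

Longitude square 9; +1 → 10, wraps to 0, carry into field.
Longitude field L = 11; +1 → 12 = M.
Latitude square 3; −1 → 2.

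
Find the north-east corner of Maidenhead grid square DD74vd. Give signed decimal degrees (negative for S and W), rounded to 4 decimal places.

-55.8333, -104.1667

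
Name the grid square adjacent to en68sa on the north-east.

EN68tb

Longitude subsquare s = 18; +1 → 19 = t.
Latitude subsquare a = 0; +1 → 1 = b.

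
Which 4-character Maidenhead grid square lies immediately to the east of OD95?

Longitude square 9; +1 → 10, wraps to 0, carry into field.
Longitude field O = 14; +1 → 15 = P.
The latitude characters are unchanged.

PD05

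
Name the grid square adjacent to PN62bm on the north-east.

PN62cn

Longitude subsquare b = 1; +1 → 2 = c.
Latitude subsquare m = 12; +1 → 13 = n.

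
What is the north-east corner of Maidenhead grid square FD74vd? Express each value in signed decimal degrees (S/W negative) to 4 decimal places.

-55.8333, -64.1667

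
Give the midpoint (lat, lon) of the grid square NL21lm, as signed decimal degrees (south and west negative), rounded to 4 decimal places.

Field N=13, L=11: +13·20° lon, +11·10° lat → SW at lon 80°, lat 20°.
Square 2, 1: +2·2° lon, +1·1° lat → SW at lon 84°, lat 21°.
Subsquare l=11, m=12: +11·0.0833333° lon, +12·0.0416667° lat → SW at lon 84.9167°, lat 21.5°.
Cell spans 0.0833333° lon × 0.0416667° lat. Centre is SW corner plus half of each.
latitude 21.5208, longitude 84.9583.

21.5208, 84.9583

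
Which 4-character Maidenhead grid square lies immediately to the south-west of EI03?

Longitude square 0; −1 → -1, wraps to 9, carry into field.
Longitude field E = 4; −1 → 3 = D.
Latitude square 3; −1 → 2.

DI92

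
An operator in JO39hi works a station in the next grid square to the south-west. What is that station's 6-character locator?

JO39gh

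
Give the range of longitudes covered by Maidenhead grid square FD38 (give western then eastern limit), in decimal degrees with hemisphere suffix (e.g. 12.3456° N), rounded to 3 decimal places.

Field F=5, D=3: +5·20° lon, +3·10° lat → SW at lon -80°, lat -60°.
Square 3, 8: +3·2° lon, +8·1° lat → SW at lon -74°, lat -52°.
Cell spans 2° lon × 1° lat.
west 74.000° W, east 72.000° W.

74.000° W, 72.000° W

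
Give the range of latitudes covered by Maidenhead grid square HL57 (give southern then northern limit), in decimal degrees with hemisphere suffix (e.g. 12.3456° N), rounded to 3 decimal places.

27.000° N, 28.000° N

Field H=7, L=11: +7·20° lon, +11·10° lat → SW at lon -40°, lat 20°.
Square 5, 7: +5·2° lon, +7·1° lat → SW at lon -30°, lat 27°.
Cell spans 2° lon × 1° lat.
south 27.000° N, north 28.000° N.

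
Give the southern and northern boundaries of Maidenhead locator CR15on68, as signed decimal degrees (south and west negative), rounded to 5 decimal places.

85.57500, 85.57917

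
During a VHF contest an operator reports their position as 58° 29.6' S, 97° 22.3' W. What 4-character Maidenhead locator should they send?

Offset from 180°W / 90°S: lon 82.63°, lat 31.51°.
Field: 82.63/20 → 4 → E, 31.51/10 → 3 → D; chars ED.
Square: 2.63/2 → 1, 1.51/1 → 1; chars 11.

ED11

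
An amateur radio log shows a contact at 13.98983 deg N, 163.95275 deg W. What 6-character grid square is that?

Offset from 180°W / 90°S: lon 16.0472°, lat 103.9898°.
Field (20°×10°, letters A–R): 16.0472/20 → 0 → A, 103.9898/10 → 10 → K; chars AK.
Square (2°×1°, digits 0–9): 16.0472/2 → 8, 3.9898/1 → 3; chars 83.
Subsquare (5′×2.5′, letters a–x): 0.0472/0.0833333 → 0 → a, 0.9898/0.0416667 → 23 → x; chars ax.

AK83ax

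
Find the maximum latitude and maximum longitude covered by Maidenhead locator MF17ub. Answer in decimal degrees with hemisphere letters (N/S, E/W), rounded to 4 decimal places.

Field M=12, F=5: +12·20° lon, +5·10° lat → SW at lon 60°, lat -40°.
Square 1, 7: +1·2° lon, +7·1° lat → SW at lon 62°, lat -33°.
Subsquare u=20, b=1: +20·0.0833333° lon, +1·0.0416667° lat → SW at lon 63.6667°, lat -32.9583°.
Cell spans 0.0833333° lon × 0.0416667° lat. NE corner is SW corner plus one full cell.
latitude 32.9167° S, longitude 63.7500° E.

32.9167° S, 63.7500° E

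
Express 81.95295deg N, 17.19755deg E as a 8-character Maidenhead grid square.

Add 180° to longitude and 90° to latitude: 197.19755, 171.95295.
Field: 197.19755/20 → 9 → J, 171.95295/10 → 17 → R; chars JR.
Square: 17.19755/2 → 8, 1.95295/1 → 1; chars 81.
Subsquare: 1.19755/0.0833333 → 14 → o, 0.95295/0.0416667 → 22 → w; chars ow.
Extended square: 0.03088/0.00833333 → 3, 0.03628/0.00416667 → 8; chars 38.

JR81ow38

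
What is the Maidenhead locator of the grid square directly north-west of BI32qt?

Longitude subsquare q = 16; −1 → 15 = p.
Latitude subsquare t = 19; +1 → 20 = u.

BI32pu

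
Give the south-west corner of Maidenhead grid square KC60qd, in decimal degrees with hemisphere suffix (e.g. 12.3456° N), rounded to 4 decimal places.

69.8750° S, 33.3333° E

Field K=10, C=2: +10·20° lon, +2·10° lat → SW at lon 20°, lat -70°.
Square 6, 0: +6·2° lon, +0·1° lat → SW at lon 32°, lat -70°.
Subsquare q=16, d=3: +16·0.0833333° lon, +3·0.0416667° lat → SW at lon 33.3333°, lat -69.875°.
latitude 69.8750° S, longitude 33.3333° E.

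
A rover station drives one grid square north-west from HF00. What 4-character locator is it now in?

GF91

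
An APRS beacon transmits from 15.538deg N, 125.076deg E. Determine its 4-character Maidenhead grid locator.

PK25

Offset from 180°W / 90°S: lon 305.08°, lat 105.54°.
Field: 305.08/20 → 15 → P, 105.54/10 → 10 → K; chars PK.
Square: 5.08/2 → 2, 5.54/1 → 5; chars 25.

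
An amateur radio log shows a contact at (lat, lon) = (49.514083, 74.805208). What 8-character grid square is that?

MN79jm63

Add 180° to longitude and 90° to latitude: 254.80521, 139.51408.
Field: 254.80521/20 → 12 → M, 139.51408/10 → 13 → N; chars MN.
Square: 14.80521/2 → 7, 9.51408/1 → 9; chars 79.
Subsquare: 0.80521/0.0833333 → 9 → j, 0.51408/0.0416667 → 12 → m; chars jm.
Extended square: 0.05521/0.00833333 → 6, 0.01408/0.00416667 → 3; chars 63.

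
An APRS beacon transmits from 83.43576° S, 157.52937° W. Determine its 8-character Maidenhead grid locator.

BA16fn65

Offset from 180°W / 90°S: lon 22.47063°, lat 6.56424°.
Field: 22.47063/20 → 1 → B, 6.56424/10 → 0 → A; chars BA.
Square: 2.47063/2 → 1, 6.56424/1 → 6; chars 16.
Subsquare: 0.47063/0.0833333 → 5 → f, 0.56424/0.0416667 → 13 → n; chars fn.
Extended square: 0.05396/0.00833333 → 6, 0.02257/0.00416667 → 5; chars 65.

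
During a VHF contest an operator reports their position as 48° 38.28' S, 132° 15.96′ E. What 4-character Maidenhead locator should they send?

PE61

Offset from 180°W / 90°S: lon 312.27°, lat 41.36°.
Field: lon ⌊312.27/20⌋ = 15 → P; lat ⌊41.36/10⌋ = 4 → E.
Square: lon ⌊12.27/2⌋ = 6; lat ⌊1.36/1⌋ = 1.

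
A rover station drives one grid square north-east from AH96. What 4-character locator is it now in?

Longitude square 9; +1 → 10, wraps to 0, carry into field.
Longitude field A = 0; +1 → 1 = B.
Latitude square 6; +1 → 7.

BH07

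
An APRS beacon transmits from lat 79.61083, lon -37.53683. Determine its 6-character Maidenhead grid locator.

Offset from 180°W / 90°S: lon 142.4632°, lat 169.6108°.
Field: lon ⌊142.4632/20⌋ = 7 → H; lat ⌊169.6108/10⌋ = 16 → Q.
Square: lon ⌊2.4632/2⌋ = 1; lat ⌊9.6108/1⌋ = 9.
Subsquare: lon ⌊0.4632/0.0833333⌋ = 5 → f; lat ⌊0.6108/0.0416667⌋ = 14 → o.

HQ19fo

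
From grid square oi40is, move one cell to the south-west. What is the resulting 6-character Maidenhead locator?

OI40hr

Longitude subsquare i = 8; −1 → 7 = h.
Latitude subsquare s = 18; −1 → 17 = r.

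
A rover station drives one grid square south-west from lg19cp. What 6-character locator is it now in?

LG19bo

Longitude subsquare c = 2; −1 → 1 = b.
Latitude subsquare p = 15; −1 → 14 = o.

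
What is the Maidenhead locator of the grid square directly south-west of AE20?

AD19

Longitude square 2; −1 → 1.
Latitude square 0; −1 → -1, wraps to 9, carry into field.
Latitude field E = 4; −1 → 3 = D.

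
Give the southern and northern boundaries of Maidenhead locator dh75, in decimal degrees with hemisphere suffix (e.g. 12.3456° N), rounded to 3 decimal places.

15.000° S, 14.000° S

Field D=3, H=7: +3·20° lon, +7·10° lat → SW at lon -120°, lat -20°.
Square 7, 5: +7·2° lon, +5·1° lat → SW at lon -106°, lat -15°.
Cell spans 2° lon × 1° lat.
south 15.000° S, north 14.000° S.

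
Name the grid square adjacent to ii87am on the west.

Longitude subsquare a = 0; −1 → -1, wraps to 23 = x, carry into square.
Longitude square 8; −1 → 7.
The latitude characters are unchanged.

II77xm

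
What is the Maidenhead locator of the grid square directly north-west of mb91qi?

MB91pj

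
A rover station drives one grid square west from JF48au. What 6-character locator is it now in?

JF38xu

Longitude subsquare a = 0; −1 → -1, wraps to 23 = x, carry into square.
Longitude square 4; −1 → 3.
The latitude characters are unchanged.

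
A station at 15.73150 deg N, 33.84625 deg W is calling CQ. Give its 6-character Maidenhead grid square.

HK35br

Offset from 180°W / 90°S: lon 146.1538°, lat 105.7315°.
Field: 146.1538/20 → 7 → H, 105.7315/10 → 10 → K; chars HK.
Square: 6.1538/2 → 3, 5.7315/1 → 5; chars 35.
Subsquare: 0.1538/0.0833333 → 1 → b, 0.7315/0.0416667 → 17 → r; chars br.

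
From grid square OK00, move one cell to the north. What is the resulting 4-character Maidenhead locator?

OK01

Latitude square 0; +1 → 1.
The longitude characters are unchanged.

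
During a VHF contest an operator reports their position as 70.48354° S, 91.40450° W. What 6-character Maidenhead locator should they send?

EB49hm

Offset from 180°W / 90°S: lon 88.5955°, lat 19.5165°.
Field: lon ⌊88.5955/20⌋ = 4 → E; lat ⌊19.5165/10⌋ = 1 → B.
Square: lon ⌊8.5955/2⌋ = 4; lat ⌊9.5165/1⌋ = 9.
Subsquare: lon ⌊0.5955/0.0833333⌋ = 7 → h; lat ⌊0.5165/0.0416667⌋ = 12 → m.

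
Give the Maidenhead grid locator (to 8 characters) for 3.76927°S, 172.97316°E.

RI66lf65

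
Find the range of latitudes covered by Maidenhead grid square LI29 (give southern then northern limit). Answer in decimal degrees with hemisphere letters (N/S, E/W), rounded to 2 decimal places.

Field L=11, I=8: +11·20° lon, +8·10° lat → SW at lon 40°, lat -10°.
Square 2, 9: +2·2° lon, +9·1° lat → SW at lon 44°, lat -1°.
Cell spans 2° lon × 1° lat.
south 1.00° S, north 0.00° N.

1.00° S, 0.00° N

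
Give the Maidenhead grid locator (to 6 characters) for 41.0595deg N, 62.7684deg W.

FN81ob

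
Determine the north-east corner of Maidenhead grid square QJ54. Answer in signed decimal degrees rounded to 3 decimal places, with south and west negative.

5.000, 152.000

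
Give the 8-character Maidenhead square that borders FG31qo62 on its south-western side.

FG31qo51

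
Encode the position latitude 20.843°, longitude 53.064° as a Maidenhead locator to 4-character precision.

Add 180° to longitude and 90° to latitude: 233.06, 110.84.
Field: 233.06/20 → 11 → L, 110.84/10 → 11 → L; chars LL.
Square: 13.06/2 → 6, 0.84/1 → 0; chars 60.

LL60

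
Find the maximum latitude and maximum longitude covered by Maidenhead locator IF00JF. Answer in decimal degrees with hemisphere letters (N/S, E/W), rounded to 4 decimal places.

39.7500° S, 19.1667° W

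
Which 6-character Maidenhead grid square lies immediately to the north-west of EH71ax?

EH62xa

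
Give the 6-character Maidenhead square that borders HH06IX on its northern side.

Latitude subsquare x = 23; +1 → 24, wraps to 0 = a, carry into square.
Latitude square 6; +1 → 7.
The longitude characters are unchanged.

HH07ia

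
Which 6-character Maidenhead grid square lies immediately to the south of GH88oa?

GH87ox

Latitude subsquare a = 0; −1 → -1, wraps to 23 = x, carry into square.
Latitude square 8; −1 → 7.
The longitude characters are unchanged.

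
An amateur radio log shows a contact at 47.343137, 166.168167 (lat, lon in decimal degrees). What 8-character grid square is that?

RN37ci02

Offset from 180°W / 90°S: lon 346.16817°, lat 137.34314°.
Field (20°×10°, letters A–R): lon ⌊346.16817/20⌋ = 17 → R; lat ⌊137.34314/10⌋ = 13 → N.
Square (2°×1°, digits 0–9): lon ⌊6.16817/2⌋ = 3; lat ⌊7.34314/1⌋ = 7.
Subsquare (5′×2.5′, letters a–x): lon ⌊0.16817/0.0833333⌋ = 2 → c; lat ⌊0.34314/0.0416667⌋ = 8 → i.
Extended square (30″×15″, digits 0–9): lon ⌊0.00150/0.00833333⌋ = 0; lat ⌊0.00980/0.00416667⌋ = 2.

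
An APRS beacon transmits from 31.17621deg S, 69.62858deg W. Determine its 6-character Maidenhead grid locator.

Add 180° to longitude and 90° to latitude: 110.3714, 58.8238.
Field (20°×10°, letters A–R): lon ⌊110.3714/20⌋ = 5 → F; lat ⌊58.8238/10⌋ = 5 → F.
Square (2°×1°, digits 0–9): lon ⌊10.3714/2⌋ = 5; lat ⌊8.8238/1⌋ = 8.
Subsquare (5′×2.5′, letters a–x): lon ⌊0.3714/0.0833333⌋ = 4 → e; lat ⌊0.8238/0.0416667⌋ = 19 → t.

FF58et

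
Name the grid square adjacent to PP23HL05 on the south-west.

Longitude extended square 0; −1 → -1, wraps to 9, carry into subsquare.
Longitude subsquare h = 7; −1 → 6 = g.
Latitude extended square 5; −1 → 4.

PP23gl94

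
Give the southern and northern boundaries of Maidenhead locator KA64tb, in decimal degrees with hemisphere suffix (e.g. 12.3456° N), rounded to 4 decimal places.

85.9583° S, 85.9167° S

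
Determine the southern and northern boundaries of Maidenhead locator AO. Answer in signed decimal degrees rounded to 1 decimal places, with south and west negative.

50.0, 60.0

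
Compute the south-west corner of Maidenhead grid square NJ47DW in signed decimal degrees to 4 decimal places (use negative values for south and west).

7.9167, 88.2500

Field N=13, J=9: +13·20° lon, +9·10° lat → SW at lon 80°, lat 0°.
Square 4, 7: +4·2° lon, +7·1° lat → SW at lon 88°, lat 7°.
Subsquare d=3, w=22: +3·0.0833333° lon, +22·0.0416667° lat → SW at lon 88.25°, lat 7.91667°.
latitude 7.9167, longitude 88.2500.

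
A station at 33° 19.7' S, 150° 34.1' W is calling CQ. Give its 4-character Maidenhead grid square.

Shift to the Maidenhead origin (180°W, 90°S): lon 29.43, lat 56.67.
Field (20°×10°, letters A–R): 29.43/20 → 1 → B, 56.67/10 → 5 → F; chars BF.
Square (2°×1°, digits 0–9): 9.43/2 → 4, 6.67/1 → 6; chars 46.

BF46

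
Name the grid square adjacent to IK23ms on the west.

IK23ls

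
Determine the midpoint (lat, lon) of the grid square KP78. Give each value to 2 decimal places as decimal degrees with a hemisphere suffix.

Field K=10, P=15: +10·20° lon, +15·10° lat → SW at lon 20°, lat 60°.
Square 7, 8: +7·2° lon, +8·1° lat → SW at lon 34°, lat 68°.
Cell spans 2° lon × 1° lat. Centre is SW corner plus half of each.
latitude 68.50° N, longitude 35.00° E.

68.50° N, 35.00° E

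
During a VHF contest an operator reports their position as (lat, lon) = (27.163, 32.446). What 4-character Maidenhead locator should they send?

Shift to the Maidenhead origin (180°W, 90°S): lon 212.45, lat 117.16.
Field: 212.45/20 → 10 → K, 117.16/10 → 11 → L; chars KL.
Square: 12.45/2 → 6, 7.16/1 → 7; chars 67.

KL67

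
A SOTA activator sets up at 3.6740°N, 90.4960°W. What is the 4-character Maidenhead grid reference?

EJ43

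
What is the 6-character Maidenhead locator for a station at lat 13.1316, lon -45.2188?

GK73jd

Offset from 180°W / 90°S: lon 134.7812°, lat 103.1316°.
Field (20°×10°, letters A–R): lon ⌊134.7812/20⌋ = 6 → G; lat ⌊103.1316/10⌋ = 10 → K.
Square (2°×1°, digits 0–9): lon ⌊14.7812/2⌋ = 7; lat ⌊3.1316/1⌋ = 3.
Subsquare (5′×2.5′, letters a–x): lon ⌊0.7812/0.0833333⌋ = 9 → j; lat ⌊0.1316/0.0416667⌋ = 3 → d.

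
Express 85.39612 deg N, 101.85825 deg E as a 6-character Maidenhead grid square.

Offset from 180°W / 90°S: lon 281.8582°, lat 175.3961°.
Field: lon ⌊281.8582/20⌋ = 14 → O; lat ⌊175.3961/10⌋ = 17 → R.
Square: lon ⌊1.8582/2⌋ = 0; lat ⌊5.3961/1⌋ = 5.
Subsquare: lon ⌊1.8582/0.0833333⌋ = 22 → w; lat ⌊0.3961/0.0416667⌋ = 9 → j.

OR05wj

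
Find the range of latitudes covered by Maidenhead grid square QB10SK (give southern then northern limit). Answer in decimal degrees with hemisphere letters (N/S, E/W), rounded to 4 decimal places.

79.5833° S, 79.5417° S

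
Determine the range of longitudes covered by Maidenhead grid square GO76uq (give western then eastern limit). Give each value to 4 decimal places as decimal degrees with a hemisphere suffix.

44.3333° W, 44.2500° W

Field G=6, O=14: +6·20° lon, +14·10° lat → SW at lon -60°, lat 50°.
Square 7, 6: +7·2° lon, +6·1° lat → SW at lon -46°, lat 56°.
Subsquare u=20, q=16: +20·0.0833333° lon, +16·0.0416667° lat → SW at lon -44.3333°, lat 56.6667°.
Cell spans 0.0833333° lon × 0.0416667° lat.
west 44.3333° W, east 44.2500° W.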